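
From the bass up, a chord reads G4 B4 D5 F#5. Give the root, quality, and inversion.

The distinct note names are G, B, D, F#. Stacked in thirds they read G–B–D–F#, which is a major seventh chord on G.
G is the root of G major seventh; root in the bass means root position (figured bass 7).

G major seventh, root position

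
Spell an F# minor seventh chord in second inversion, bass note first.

F# minor seventh is F#–A–C#–E. Second inversion puts the fifth (C#) in the bass, with the remaining tones above: C#, E, F#, A.

C#, E, F#, A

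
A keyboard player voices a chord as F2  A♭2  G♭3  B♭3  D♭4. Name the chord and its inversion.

Gb major ninth, third inversion

Reducing to letter names: F, Ab, Gb, Bb, Db. These stack in thirds as Gb–Bb–Db–F–Ab — a Gb major ninth chord.
With the seventh (F) in the bass, the chord is in third inversion.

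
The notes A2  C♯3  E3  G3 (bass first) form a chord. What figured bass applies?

The notes A, C#, E, G stack in thirds as A–C#–E–G — an A dominant seventh chord. The bass A is the root, so this is root position: figured 7.

7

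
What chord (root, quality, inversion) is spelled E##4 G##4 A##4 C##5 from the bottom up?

The pitch classes E##, G##, A##, C## arrange in thirds as A##–C##–E##–G##: an A## minor seventh chord.
E## is the fifth of A## minor seventh; fifth in the bass means second inversion (figured bass 4/3).

A## minor seventh, second inversion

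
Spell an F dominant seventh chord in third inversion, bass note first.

Eb, F, A, C

Spelling F dominant seventh: F–A–C–Eb. In third inversion the seventh is bass, giving Eb, F, A, C from the bottom.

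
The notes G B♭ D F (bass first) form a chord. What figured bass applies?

The notes G, Bb, D, F stack in thirds as G–Bb–D–F — a G minor seventh chord. The bass G is the root, so this is root position: figured 7.

7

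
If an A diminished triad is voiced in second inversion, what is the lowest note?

The fifth of A diminished (A–C–Eb) is Eb; that is the bass in second inversion.

Eb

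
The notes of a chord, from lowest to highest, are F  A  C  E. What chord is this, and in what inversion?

The distinct note names are F, A, C, E. Stacked in thirds they read F–A–C–E, which is a major seventh chord on F.
F is the root of F major seventh; root in the bass means root position (figured bass 7).

F major seventh, root position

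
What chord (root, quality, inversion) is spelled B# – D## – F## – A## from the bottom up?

B# major seventh, root position

The pitch classes B#, D##, F##, A## arrange in thirds as B#–D##–F##–A##: a B# major seventh chord.
The lowest note is B#, the root of the chord, so this is root position (figured bass 7).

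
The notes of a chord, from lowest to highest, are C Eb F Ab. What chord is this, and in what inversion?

The pitch classes C, Eb, F, Ab arrange in thirds as F–Ab–C–Eb: an F minor seventh chord.
The lowest note is C, the fifth of the chord, so this is second inversion (figured bass 4/3).

F minor seventh, second inversion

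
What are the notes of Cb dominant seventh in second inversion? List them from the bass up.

Spelling Cb dominant seventh: Cb–Eb–Gb–Bbb. In second inversion the fifth is bass, giving Gb, Bbb, Cb, Eb from the bottom.

Gb, Bbb, Cb, Eb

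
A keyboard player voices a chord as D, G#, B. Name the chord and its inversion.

Reducing to letter names: D, G#, B. These stack in thirds as G#–B–D — a G# diminished triad.
With the fifth (D) in the bass, the chord is in second inversion (figured bass 6/4).

G# diminished, second inversion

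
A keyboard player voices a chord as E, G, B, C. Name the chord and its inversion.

The pitch classes E, G, B, C arrange in thirds as C–E–G–B: a C major seventh chord.
With the third (E) in the bass, the chord is in first inversion (figured bass 6/5).

C major seventh, first inversion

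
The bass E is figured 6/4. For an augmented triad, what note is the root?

The figures 6/4 mean the fifth of the chord is in the bass. If E is the fifth of an augmented triad, the root is Ab (chord tones Ab–C–E).

Ab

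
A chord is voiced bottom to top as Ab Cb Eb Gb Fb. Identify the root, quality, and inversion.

Reducing to letter names: Ab, Cb, Eb, Gb, Fb. These stack in thirds as Fb–Ab–Cb–Eb–Gb — an Fb major ninth chord.
Ab is the third of Fb major ninth; third in the bass means first inversion.

Fb major ninth, first inversion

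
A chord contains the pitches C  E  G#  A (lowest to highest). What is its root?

A

C, E, G#, A are the tones of an A minor-major seventh chord (A–C–E–G#), making A the root.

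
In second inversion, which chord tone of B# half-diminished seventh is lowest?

F#

B# half-diminished seventh is B#–D#–F#–A#. Second inversion places the fifth in the bass: F#.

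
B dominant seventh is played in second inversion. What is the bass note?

The fifth of B dominant seventh (B–D#–F#–A) is F#; that is the bass in second inversion.

F#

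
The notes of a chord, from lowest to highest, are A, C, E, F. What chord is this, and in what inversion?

F major seventh, first inversion

The pitch classes A, C, E, F arrange in thirds as F–A–C–E: an F major seventh chord.
A is the third of F major seventh; third in the bass means first inversion (figured bass 6/5).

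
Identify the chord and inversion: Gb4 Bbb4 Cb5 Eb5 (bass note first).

Cb dominant seventh, second inversion

Reducing to letter names: Gb, Bbb, Cb, Eb. These stack in thirds as Cb–Eb–Gb–Bbb — a Cb dominant seventh chord.
The lowest note is Gb, the fifth of the chord, so this is second inversion (figured bass 4/3).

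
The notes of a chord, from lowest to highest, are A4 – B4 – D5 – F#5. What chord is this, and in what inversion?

B minor seventh, third inversion

The distinct note names are A, B, D, F#. Stacked in thirds they read B–D–F#–A, which is a minor seventh chord on B.
The lowest note is A, the seventh of the chord, so this is third inversion (figured bass 4/2).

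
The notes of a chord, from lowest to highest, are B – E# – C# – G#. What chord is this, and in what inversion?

C# dominant seventh, third inversion

The distinct note names are B, E#, C#, G#. Stacked in thirds they read C#–E#–G#–B, which is a dominant seventh chord on C#.
The lowest note is B, the seventh of the chord, so this is third inversion (figured bass 4/2).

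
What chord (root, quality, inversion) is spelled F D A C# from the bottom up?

D minor-major seventh, first inversion

Reducing to letter names: F, D, A, C#. These stack in thirds as D–F–A–C# — a D minor-major seventh chord.
F is the third of D minor-major seventh; third in the bass means first inversion (figured bass 6/5).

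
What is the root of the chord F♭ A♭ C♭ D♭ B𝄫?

Bbb

Fb, Ab, Cb, Db, Bbb are the tones of a Bbb major ninth chord (Bbb–Db–Fb–Ab–Cb), making Bbb the root.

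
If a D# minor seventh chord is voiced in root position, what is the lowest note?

D#

The root of D# minor seventh (D#–F#–A#–C#) is D#; that is the bass in root position.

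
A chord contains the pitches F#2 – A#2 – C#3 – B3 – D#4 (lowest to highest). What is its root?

Reordering F#, A#, C#, B, D# into stacked thirds gives B–D#–F#–A#–C#; the bottom of that stack, B, is the root.

B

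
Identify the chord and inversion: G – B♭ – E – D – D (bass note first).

E half-diminished seventh, first inversion

Reducing to letter names: G, Bb, E, D. These stack in thirds as E–G–Bb–D — an E half-diminished seventh chord.
With the third (G) in the bass, the chord is in first inversion (figured bass 6/5).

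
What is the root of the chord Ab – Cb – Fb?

The distinct letter names are Ab, Cb, Fb. Arranged as a stack of thirds they read Fb–Ab–Cb, so Fb is the root (an Fb major triad).

Fb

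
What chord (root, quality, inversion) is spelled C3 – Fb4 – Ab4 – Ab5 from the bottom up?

Fb augmented, second inversion

The pitch classes C, Fb, Ab arrange in thirds as Fb–Ab–C: an Fb augmented triad.
With the fifth (C) in the bass, the chord is in second inversion (figured bass 6/4).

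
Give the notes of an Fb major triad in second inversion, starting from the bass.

Fb major is Fb–Ab–Cb. Second inversion puts the fifth (Cb) in the bass, with the remaining tones above: Cb, Fb, Ab.

Cb, Fb, Ab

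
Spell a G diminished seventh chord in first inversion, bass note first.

Bb, Db, Fb, G

Spelling G diminished seventh: G–Bb–Db–Fb. In first inversion the third is bass, giving Bb, Db, Fb, G from the bottom.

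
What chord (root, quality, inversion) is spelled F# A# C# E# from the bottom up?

The distinct note names are F#, A#, C#, E#. Stacked in thirds they read F#–A#–C#–E#, which is a major seventh chord on F#.
F# is the root of F# major seventh; root in the bass means root position (figured bass 7).

F# major seventh, root position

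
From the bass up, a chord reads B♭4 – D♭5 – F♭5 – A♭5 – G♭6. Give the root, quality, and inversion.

Reducing to letter names: Bb, Db, Fb, Ab, Gb. These stack in thirds as Gb–Bb–Db–Fb–Ab — a Gb dominant ninth chord.
Bb is the third of Gb dominant ninth; third in the bass means first inversion.

Gb dominant ninth, first inversion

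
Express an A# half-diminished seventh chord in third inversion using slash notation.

A#ø7/G#

Third inversion of A# half-diminished seventh has the seventh (G#) in the bass. As a slash chord: A#ø7/G#.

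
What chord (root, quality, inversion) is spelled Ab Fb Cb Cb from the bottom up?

The distinct note names are Ab, Fb, Cb. Stacked in thirds they read Fb–Ab–Cb, which is a major triad on Fb.
With the third (Ab) in the bass, the chord is in first inversion (figured bass 6).

Fb major, first inversion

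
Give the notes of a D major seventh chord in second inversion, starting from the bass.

A, C#, D, F#

D major seventh is D–F#–A–C#. Second inversion puts the fifth (A) in the bass, with the remaining tones above: A, C#, D, F#.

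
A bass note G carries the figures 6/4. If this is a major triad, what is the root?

C

The figures 6/4 mean the fifth of the chord is in the bass. If G is the fifth of a major triad, the root is C (chord tones C–E–G).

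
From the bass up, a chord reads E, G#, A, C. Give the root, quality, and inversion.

The pitch classes E, G#, A, C arrange in thirds as A–C–E–G#: an A minor-major seventh chord.
With the fifth (E) in the bass, the chord is in second inversion (figured bass 4/3).

A minor-major seventh, second inversion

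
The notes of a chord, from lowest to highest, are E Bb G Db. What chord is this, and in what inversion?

The distinct note names are E, Bb, G, Db. Stacked in thirds they read E–G–Bb–Db, which is a diminished seventh chord on E.
E is the root of E diminished seventh; root in the bass means root position (figured bass 7).

E diminished seventh, root position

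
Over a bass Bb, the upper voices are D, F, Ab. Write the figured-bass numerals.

The notes Bb, D, F, Ab stack in thirds as Bb–D–F–Ab — a Bb dominant seventh chord. The bass Bb is the root, so this is root position: figured 7.

7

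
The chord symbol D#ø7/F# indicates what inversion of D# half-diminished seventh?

first inversion

D#ø7/F# means D# half-diminished seventh with F# in the bass. F# is the third of D# half-diminished seventh (D#–F#–A–C#), so this is first inversion.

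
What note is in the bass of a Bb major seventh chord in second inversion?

F

In second inversion the fifth is lowest. For Bb major seventh (Bb–D–F–A) that is F.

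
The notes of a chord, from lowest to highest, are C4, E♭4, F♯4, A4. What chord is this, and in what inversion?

The pitch classes C, Eb, F#, A arrange in thirds as F#–A–C–Eb: an F# diminished seventh chord.
The lowest note is C, the fifth of the chord, so this is second inversion (figured bass 4/3).

F# diminished seventh, second inversion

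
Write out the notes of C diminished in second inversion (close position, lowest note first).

The chord tones are C–Eb–Gb. With the fifth (Gb) lowest for second inversion: Gb, C, Eb.

Gb, C, Eb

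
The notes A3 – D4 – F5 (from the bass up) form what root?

Reordering A, D, F into stacked thirds gives D–F–A; the bottom of that stack, D, is the root.

D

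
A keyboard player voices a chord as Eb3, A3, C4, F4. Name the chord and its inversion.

F dominant seventh, third inversion

Reducing to letter names: Eb, A, C, F. These stack in thirds as F–A–C–Eb — an F dominant seventh chord.
The lowest note is Eb, the seventh of the chord, so this is third inversion (figured bass 4/2).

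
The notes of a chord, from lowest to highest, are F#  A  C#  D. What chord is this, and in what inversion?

D major seventh, first inversion

The pitch classes F#, A, C#, D arrange in thirds as D–F#–A–C#: a D major seventh chord.
The lowest note is F#, the third of the chord, so this is first inversion (figured bass 6/5).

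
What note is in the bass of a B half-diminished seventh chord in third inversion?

In third inversion the seventh is lowest. For B half-diminished seventh (B–D–F–A) that is A.

A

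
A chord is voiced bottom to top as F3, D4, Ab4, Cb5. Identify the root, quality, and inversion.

D diminished seventh, first inversion

The pitch classes F, D, Ab, Cb arrange in thirds as D–F–Ab–Cb: a D diminished seventh chord.
With the third (F) in the bass, the chord is in first inversion (figured bass 6/5).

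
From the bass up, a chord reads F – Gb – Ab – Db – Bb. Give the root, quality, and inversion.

Gb major ninth, third inversion

The pitch classes F, Gb, Ab, Db, Bb arrange in thirds as Gb–Bb–Db–F–Ab: a Gb major ninth chord.
With the seventh (F) in the bass, the chord is in third inversion.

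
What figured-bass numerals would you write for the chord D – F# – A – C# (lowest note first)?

7

The notes D, F#, A, C# stack in thirds as D–F#–A–C# — a D major seventh chord. The bass D is the root, so this is root position: figured 7.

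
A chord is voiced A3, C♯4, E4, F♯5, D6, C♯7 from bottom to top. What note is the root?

A, C#, E, F#, D are the tones of a D major ninth chord (D–F#–A–C#–E), making D the root.

D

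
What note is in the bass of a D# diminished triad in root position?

D#

The root of D# diminished (D#–F#–A) is D#; that is the bass in root position.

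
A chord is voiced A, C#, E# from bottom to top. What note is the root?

A

A, C#, E# are the tones of an A augmented triad (A–C#–E#), making A the root.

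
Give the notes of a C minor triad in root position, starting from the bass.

C, Eb, G

Spelling C minor: C–Eb–G. In root position the root is bass, giving C, Eb, G from the bottom.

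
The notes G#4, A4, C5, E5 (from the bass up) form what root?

A

G#, A, C, E are the tones of an A minor-major seventh chord (A–C–E–G#), making A the root.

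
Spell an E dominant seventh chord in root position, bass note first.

E, G#, B, D

Spelling E dominant seventh: E–G#–B–D. In root position the root is bass, giving E, G#, B, D from the bottom.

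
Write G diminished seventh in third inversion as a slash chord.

Third inversion of G diminished seventh has the seventh (Fb) in the bass. As a slash chord: Gdim7/Fb.

Gdim7/Fb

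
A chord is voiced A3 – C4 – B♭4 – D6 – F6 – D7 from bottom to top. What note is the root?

The distinct letter names are A, C, Bb, D, F. Arranged as a stack of thirds they read Bb–D–F–A–C, so Bb is the root (a Bb major ninth chord).

Bb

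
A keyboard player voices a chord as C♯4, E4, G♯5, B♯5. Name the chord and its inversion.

The distinct note names are C#, E, G#, B#. Stacked in thirds they read C#–E–G#–B#, which is a minor-major seventh chord on C#.
The lowest note is C#, the root of the chord, so this is root position (figured bass 7).

C# minor-major seventh, root position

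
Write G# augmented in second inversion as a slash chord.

G#aug/D##

Second inversion of G# augmented has the fifth (D##) in the bass. As a slash chord: G#aug/D##.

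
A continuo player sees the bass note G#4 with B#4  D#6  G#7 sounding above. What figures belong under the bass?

The notes G#, B#, D# stack in thirds as G#–B#–D# — a G# major triad. The bass G# is the root, so this is root position: figured 5/3.

5/3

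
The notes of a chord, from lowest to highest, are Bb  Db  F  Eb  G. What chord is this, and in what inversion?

Eb dominant ninth, second inversion

The pitch classes Bb, Db, F, Eb, G arrange in thirds as Eb–G–Bb–Db–F: an Eb dominant ninth chord.
Bb is the fifth of Eb dominant ninth; fifth in the bass means second inversion.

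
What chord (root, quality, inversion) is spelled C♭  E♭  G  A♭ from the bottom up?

The distinct note names are Cb, Eb, G, Ab. Stacked in thirds they read Ab–Cb–Eb–G, which is a minor-major seventh chord on Ab.
With the third (Cb) in the bass, the chord is in first inversion (figured bass 6/5).

Ab minor-major seventh, first inversion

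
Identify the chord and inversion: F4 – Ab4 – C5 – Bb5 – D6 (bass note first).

Bb dominant ninth, second inversion

Reducing to letter names: F, Ab, C, Bb, D. These stack in thirds as Bb–D–F–Ab–C — a Bb dominant ninth chord.
With the fifth (F) in the bass, the chord is in second inversion.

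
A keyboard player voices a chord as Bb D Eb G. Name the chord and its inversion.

Eb major seventh, second inversion

The distinct note names are Bb, D, Eb, G. Stacked in thirds they read Eb–G–Bb–D, which is a major seventh chord on Eb.
With the fifth (Bb) in the bass, the chord is in second inversion (figured bass 4/3).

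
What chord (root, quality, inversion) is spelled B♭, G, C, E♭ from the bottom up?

The pitch classes Bb, G, C, Eb arrange in thirds as C–Eb–G–Bb: a C minor seventh chord.
The lowest note is Bb, the seventh of the chord, so this is third inversion (figured bass 4/2).

C minor seventh, third inversion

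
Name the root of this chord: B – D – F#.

B, D, F# are the tones of a B minor triad (B–D–F#), making B the root.

B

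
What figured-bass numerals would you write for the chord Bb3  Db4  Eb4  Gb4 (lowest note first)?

4/3

The notes Bb, Db, Eb, Gb stack in thirds as Eb–Gb–Bb–Db — an Eb minor seventh chord. The bass Bb is the fifth, so this is second inversion: figured 4/3.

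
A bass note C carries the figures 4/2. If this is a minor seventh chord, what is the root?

D

The figures 4/2 mean the seventh of the chord is in the bass. If C is the seventh of a minor seventh chord, the root is D (chord tones D–F–A–C).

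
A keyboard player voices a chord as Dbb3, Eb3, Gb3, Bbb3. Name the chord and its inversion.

Eb diminished seventh, third inversion

The distinct note names are Dbb, Eb, Gb, Bbb. Stacked in thirds they read Eb–Gb–Bbb–Dbb, which is a diminished seventh chord on Eb.
The lowest note is Dbb, the seventh of the chord, so this is third inversion (figured bass 4/2).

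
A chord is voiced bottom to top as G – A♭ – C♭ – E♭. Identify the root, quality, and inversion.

The distinct note names are G, Ab, Cb, Eb. Stacked in thirds they read Ab–Cb–Eb–G, which is a minor-major seventh chord on Ab.
The lowest note is G, the seventh of the chord, so this is third inversion (figured bass 4/2).

Ab minor-major seventh, third inversion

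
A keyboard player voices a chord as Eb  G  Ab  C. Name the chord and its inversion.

Ab major seventh, second inversion

The pitch classes Eb, G, Ab, C arrange in thirds as Ab–C–Eb–G: an Ab major seventh chord.
Eb is the fifth of Ab major seventh; fifth in the bass means second inversion (figured bass 4/3).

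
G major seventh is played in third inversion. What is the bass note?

The seventh of G major seventh (G–B–D–F#) is F#; that is the bass in third inversion.

F#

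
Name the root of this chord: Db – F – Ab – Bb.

Bb

Reordering Db, F, Ab, Bb into stacked thirds gives Bb–Db–F–Ab; the bottom of that stack, Bb, is the root.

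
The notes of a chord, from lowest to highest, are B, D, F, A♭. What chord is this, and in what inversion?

The distinct note names are B, D, F, Ab. Stacked in thirds they read B–D–F–Ab, which is a diminished seventh chord on B.
The lowest note is B, the root of the chord, so this is root position (figured bass 7).

B diminished seventh, root position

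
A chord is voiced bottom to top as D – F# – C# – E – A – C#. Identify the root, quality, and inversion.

D major ninth, root position

The pitch classes D, F#, C#, E, A arrange in thirds as D–F#–A–C#–E: a D major ninth chord.
D is the root of D major ninth; root in the bass means root position.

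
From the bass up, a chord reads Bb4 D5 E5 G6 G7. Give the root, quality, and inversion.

The distinct note names are Bb, D, E, G. Stacked in thirds they read E–G–Bb–D, which is a half-diminished seventh chord on E.
The lowest note is Bb, the fifth of the chord, so this is second inversion (figured bass 4/3).

E half-diminished seventh, second inversion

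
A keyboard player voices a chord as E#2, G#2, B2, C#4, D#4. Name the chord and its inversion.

Reducing to letter names: E#, G#, B, C#, D#. These stack in thirds as C#–E#–G#–B–D# — a C# dominant ninth chord.
The lowest note is E#, the third of the chord, so this is first inversion.

C# dominant ninth, first inversion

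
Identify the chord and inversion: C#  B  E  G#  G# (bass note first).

Reducing to letter names: C#, B, E, G#. These stack in thirds as C#–E–G#–B — a C# minor seventh chord.
The lowest note is C#, the root of the chord, so this is root position (figured bass 7).

C# minor seventh, root position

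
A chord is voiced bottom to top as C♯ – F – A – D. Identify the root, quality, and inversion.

Reducing to letter names: C#, F, A, D. These stack in thirds as D–F–A–C# — a D minor-major seventh chord.
C# is the seventh of D minor-major seventh; seventh in the bass means third inversion (figured bass 4/2).

D minor-major seventh, third inversion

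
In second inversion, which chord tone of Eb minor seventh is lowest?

Bb

The fifth of Eb minor seventh (Eb–Gb–Bb–Db) is Bb; that is the bass in second inversion.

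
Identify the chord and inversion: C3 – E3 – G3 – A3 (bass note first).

A minor seventh, first inversion

Reducing to letter names: C, E, G, A. These stack in thirds as A–C–E–G — an A minor seventh chord.
With the third (C) in the bass, the chord is in first inversion (figured bass 6/5).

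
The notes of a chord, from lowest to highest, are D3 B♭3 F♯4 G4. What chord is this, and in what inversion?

G minor-major seventh, second inversion

The pitch classes D, Bb, F#, G arrange in thirds as G–Bb–D–F#: a G minor-major seventh chord.
D is the fifth of G minor-major seventh; fifth in the bass means second inversion (figured bass 4/3).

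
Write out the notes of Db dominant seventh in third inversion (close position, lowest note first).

The chord tones are Db–F–Ab–Cb. With the seventh (Cb) lowest for third inversion: Cb, Db, F, Ab.

Cb, Db, F, Ab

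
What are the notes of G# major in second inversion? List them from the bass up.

Spelling G# major: G#–B#–D#. In second inversion the fifth is bass, giving D#, G#, B# from the bottom.

D#, G#, B#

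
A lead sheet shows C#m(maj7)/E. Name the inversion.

C#m(maj7)/E means C# minor-major seventh with E in the bass. E is the third of C# minor-major seventh (C#–E–G#–B#), so this is first inversion.

first inversion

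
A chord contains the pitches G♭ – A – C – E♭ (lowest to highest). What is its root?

A

Reordering Gb, A, C, Eb into stacked thirds gives A–C–Eb–Gb; the bottom of that stack, A, is the root.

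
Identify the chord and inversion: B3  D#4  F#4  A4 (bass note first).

B dominant seventh, root position

The distinct note names are B, D#, F#, A. Stacked in thirds they read B–D#–F#–A, which is a dominant seventh chord on B.
B is the root of B dominant seventh; root in the bass means root position (figured bass 7).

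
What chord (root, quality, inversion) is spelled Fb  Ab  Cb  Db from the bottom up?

The pitch classes Fb, Ab, Cb, Db arrange in thirds as Db–Fb–Ab–Cb: a Db minor seventh chord.
With the third (Fb) in the bass, the chord is in first inversion (figured bass 6/5).

Db minor seventh, first inversion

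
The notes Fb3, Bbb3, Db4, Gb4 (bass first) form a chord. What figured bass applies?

4/2

The notes Fb, Bbb, Db, Gb stack in thirds as Gb–Bbb–Db–Fb — a Gb minor seventh chord. The bass Fb is the seventh, so this is third inversion: figured 4/2.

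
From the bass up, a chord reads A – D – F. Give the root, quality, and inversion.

D minor, second inversion

The pitch classes A, D, F arrange in thirds as D–F–A: a D minor triad.
With the fifth (A) in the bass, the chord is in second inversion (figured bass 6/4).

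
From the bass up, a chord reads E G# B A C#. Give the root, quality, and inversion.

A major ninth, second inversion

The pitch classes E, G#, B, A, C# arrange in thirds as A–C#–E–G#–B: an A major ninth chord.
With the fifth (E) in the bass, the chord is in second inversion.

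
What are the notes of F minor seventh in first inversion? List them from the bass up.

Ab, C, Eb, F

The chord tones are F–Ab–C–Eb. With the third (Ab) lowest for first inversion: Ab, C, Eb, F.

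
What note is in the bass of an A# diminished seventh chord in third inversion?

In third inversion the seventh is lowest. For A# diminished seventh (A#–C#–E–G) that is G.

G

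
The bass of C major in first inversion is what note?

C major is C–E–G. First inversion places the third in the bass: E.

E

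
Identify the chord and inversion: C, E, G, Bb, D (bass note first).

C dominant ninth, root position

Reducing to letter names: C, E, G, Bb, D. These stack in thirds as C–E–G–Bb–D — a C dominant ninth chord.
The lowest note is C, the root of the chord, so this is root position.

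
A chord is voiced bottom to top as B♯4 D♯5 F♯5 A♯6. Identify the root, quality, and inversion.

B# half-diminished seventh, root position

The pitch classes B#, D#, F#, A# arrange in thirds as B#–D#–F#–A#: a B# half-diminished seventh chord.
The lowest note is B#, the root of the chord, so this is root position (figured bass 7).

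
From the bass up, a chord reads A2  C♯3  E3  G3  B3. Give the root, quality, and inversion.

A dominant ninth, root position

The distinct note names are A, C#, E, G, B. Stacked in thirds they read A–C#–E–G–B, which is a dominant ninth chord on A.
A is the root of A dominant ninth; root in the bass means root position.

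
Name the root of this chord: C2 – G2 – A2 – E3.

A

The distinct letter names are C, G, A, E. Arranged as a stack of thirds they read A–C–E–G, so A is the root (an A minor seventh chord).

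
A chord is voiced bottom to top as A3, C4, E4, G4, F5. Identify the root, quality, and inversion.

The distinct note names are A, C, E, G, F. Stacked in thirds they read F–A–C–E–G, which is a major ninth chord on F.
The lowest note is A, the third of the chord, so this is first inversion.

F major ninth, first inversion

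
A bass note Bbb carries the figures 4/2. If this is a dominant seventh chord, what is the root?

Cb

The figures 4/2 mean the seventh of the chord is in the bass. If Bbb is the seventh of a dominant seventh chord, the root is Cb (chord tones Cb–Eb–Gb–Bbb).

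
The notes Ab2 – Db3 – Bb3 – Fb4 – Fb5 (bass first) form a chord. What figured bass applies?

The notes Ab, Db, Bb, Fb stack in thirds as Bb–Db–Fb–Ab — a Bb half-diminished seventh chord. The bass Ab is the seventh, so this is third inversion: figured 4/2.

4/2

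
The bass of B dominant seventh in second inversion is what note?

F#

The fifth of B dominant seventh (B–D#–F#–A) is F#; that is the bass in second inversion.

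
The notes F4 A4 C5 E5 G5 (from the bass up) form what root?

F, A, C, E, G are the tones of an F major ninth chord (F–A–C–E–G), making F the root.

F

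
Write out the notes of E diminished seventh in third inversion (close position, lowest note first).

Db, E, G, Bb

Spelling E diminished seventh: E–G–Bb–Db. In third inversion the seventh is bass, giving Db, E, G, Bb from the bottom.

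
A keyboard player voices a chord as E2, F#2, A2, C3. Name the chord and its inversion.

F# half-diminished seventh, third inversion

The distinct note names are E, F#, A, C. Stacked in thirds they read F#–A–C–E, which is a half-diminished seventh chord on F#.
With the seventh (E) in the bass, the chord is in third inversion (figured bass 4/2).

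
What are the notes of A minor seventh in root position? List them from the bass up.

The chord tones are A–C–E–G. With the root (A) lowest for root position: A, C, E, G.

A, C, E, G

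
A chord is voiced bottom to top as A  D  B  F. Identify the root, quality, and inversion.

The pitch classes A, D, B, F arrange in thirds as B–D–F–A: a B half-diminished seventh chord.
With the seventh (A) in the bass, the chord is in third inversion (figured bass 4/2).

B half-diminished seventh, third inversion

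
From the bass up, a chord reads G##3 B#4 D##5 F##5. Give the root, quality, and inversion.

The distinct note names are G##, B#, D##, F##. Stacked in thirds they read G##–B#–D##–F##, which is a minor seventh chord on G##.
The lowest note is G##, the root of the chord, so this is root position (figured bass 7).

G## minor seventh, root position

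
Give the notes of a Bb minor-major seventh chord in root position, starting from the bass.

The chord tones are Bb–Db–F–A. With the root (Bb) lowest for root position: Bb, Db, F, A.

Bb, Db, F, A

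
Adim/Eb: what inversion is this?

second inversion

Adim/Eb means A diminished with Eb in the bass. Eb is the fifth of A diminished (A–C–Eb), so this is second inversion.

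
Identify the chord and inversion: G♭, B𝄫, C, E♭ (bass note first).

C diminished seventh, second inversion

Reducing to letter names: Gb, Bbb, C, Eb. These stack in thirds as C–Eb–Gb–Bbb — a C diminished seventh chord.
With the fifth (Gb) in the bass, the chord is in second inversion (figured bass 4/3).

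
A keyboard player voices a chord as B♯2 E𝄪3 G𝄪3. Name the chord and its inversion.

Reducing to letter names: B#, E##, G##. These stack in thirds as E##–G##–B# — an E## diminished triad.
The lowest note is B#, the fifth of the chord, so this is second inversion (figured bass 6/4).

E## diminished, second inversion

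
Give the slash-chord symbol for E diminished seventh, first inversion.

Edim7/G

First inversion of E diminished seventh has the third (G) in the bass. As a slash chord: Edim7/G.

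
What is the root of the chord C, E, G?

C

The distinct letter names are C, E, G. Arranged as a stack of thirds they read C–E–G, so C is the root (a C major triad).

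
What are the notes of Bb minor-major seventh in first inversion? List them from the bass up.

Db, F, A, Bb

The chord tones are Bb–Db–F–A. With the third (Db) lowest for first inversion: Db, F, A, Bb.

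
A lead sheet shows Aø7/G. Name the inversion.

Aø7/G means A half-diminished seventh with G in the bass. G is the seventh of A half-diminished seventh (A–C–Eb–G), so this is third inversion.

third inversion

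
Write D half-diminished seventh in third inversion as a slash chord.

Third inversion of D half-diminished seventh has the seventh (C) in the bass. As a slash chord: Dø7/C.

Dø7/C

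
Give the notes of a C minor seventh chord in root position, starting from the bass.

Spelling C minor seventh: C–Eb–G–Bb. In root position the root is bass, giving C, Eb, G, Bb from the bottom.

C, Eb, G, Bb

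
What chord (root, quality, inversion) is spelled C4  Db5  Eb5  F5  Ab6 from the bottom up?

The distinct note names are C, Db, Eb, F, Ab. Stacked in thirds they read Db–F–Ab–C–Eb, which is a major ninth chord on Db.
C is the seventh of Db major ninth; seventh in the bass means third inversion.

Db major ninth, third inversion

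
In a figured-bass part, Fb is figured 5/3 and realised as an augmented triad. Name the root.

The figures 5/3 mean the root of the chord is in the bass. If Fb is the root of an augmented triad, the root is Fb (chord tones Fb–Ab–C).

Fb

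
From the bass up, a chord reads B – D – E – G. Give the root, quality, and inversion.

The pitch classes B, D, E, G arrange in thirds as E–G–B–D: an E minor seventh chord.
The lowest note is B, the fifth of the chord, so this is second inversion (figured bass 4/3).

E minor seventh, second inversion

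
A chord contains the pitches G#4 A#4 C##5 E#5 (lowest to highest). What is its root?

Reordering G#, A#, C##, E# into stacked thirds gives A#–C##–E#–G#; the bottom of that stack, A#, is the root.

A#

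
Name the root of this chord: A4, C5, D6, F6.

D

The distinct letter names are A, C, D, F. Arranged as a stack of thirds they read D–F–A–C, so D is the root (a D minor seventh chord).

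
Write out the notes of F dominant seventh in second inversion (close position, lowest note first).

C, Eb, F, A

The chord tones are F–A–C–Eb. With the fifth (C) lowest for second inversion: C, Eb, F, A.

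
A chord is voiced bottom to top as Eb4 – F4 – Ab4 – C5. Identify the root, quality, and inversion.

F minor seventh, third inversion

The distinct note names are Eb, F, Ab, C. Stacked in thirds they read F–Ab–C–Eb, which is a minor seventh chord on F.
Eb is the seventh of F minor seventh; seventh in the bass means third inversion (figured bass 4/2).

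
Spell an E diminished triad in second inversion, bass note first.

Bb, E, G

E diminished is E–G–Bb. Second inversion puts the fifth (Bb) in the bass, with the remaining tones above: Bb, E, G.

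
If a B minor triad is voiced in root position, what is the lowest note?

The root of B minor (B–D–F#) is B; that is the bass in root position.

B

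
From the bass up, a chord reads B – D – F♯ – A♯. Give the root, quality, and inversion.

Reducing to letter names: B, D, F#, A#. These stack in thirds as B–D–F#–A# — a B minor-major seventh chord.
With the root (B) in the bass, the chord is in root position (figured bass 7).

B minor-major seventh, root position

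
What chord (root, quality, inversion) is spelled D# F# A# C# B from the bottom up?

B major ninth, first inversion

The pitch classes D#, F#, A#, C#, B arrange in thirds as B–D#–F#–A#–C#: a B major ninth chord.
With the third (D#) in the bass, the chord is in first inversion.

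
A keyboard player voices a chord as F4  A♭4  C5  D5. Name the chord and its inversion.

D half-diminished seventh, first inversion

The pitch classes F, Ab, C, D arrange in thirds as D–F–Ab–C: a D half-diminished seventh chord.
F is the third of D half-diminished seventh; third in the bass means first inversion (figured bass 6/5).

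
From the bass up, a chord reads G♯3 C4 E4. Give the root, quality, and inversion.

Reducing to letter names: G#, C, E. These stack in thirds as C–E–G# — a C augmented triad.
The lowest note is G#, the fifth of the chord, so this is second inversion (figured bass 6/4).

C augmented, second inversion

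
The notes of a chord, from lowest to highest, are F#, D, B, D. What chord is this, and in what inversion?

Reducing to letter names: F#, D, B. These stack in thirds as B–D–F# — a B minor triad.
The lowest note is F#, the fifth of the chord, so this is second inversion (figured bass 6/4).

B minor, second inversion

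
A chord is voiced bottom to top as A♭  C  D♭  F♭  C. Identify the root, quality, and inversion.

Db minor-major seventh, second inversion

The pitch classes Ab, C, Db, Fb arrange in thirds as Db–Fb–Ab–C: a Db minor-major seventh chord.
Ab is the fifth of Db minor-major seventh; fifth in the bass means second inversion (figured bass 4/3).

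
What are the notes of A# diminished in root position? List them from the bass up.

A#, C#, E

A# diminished is A#–C#–E. Root position puts the root (A#) in the bass, with the remaining tones above: A#, C#, E.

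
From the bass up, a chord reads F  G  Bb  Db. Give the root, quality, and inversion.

G half-diminished seventh, third inversion

Reducing to letter names: F, G, Bb, Db. These stack in thirds as G–Bb–Db–F — a G half-diminished seventh chord.
With the seventh (F) in the bass, the chord is in third inversion (figured bass 4/2).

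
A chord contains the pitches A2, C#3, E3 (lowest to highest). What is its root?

A

A, C#, E are the tones of an A major triad (A–C#–E), making A the root.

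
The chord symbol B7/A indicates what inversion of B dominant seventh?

B7/A means B dominant seventh with A in the bass. A is the seventh of B dominant seventh (B–D#–F#–A), so this is third inversion.

third inversion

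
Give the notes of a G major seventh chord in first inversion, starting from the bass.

Spelling G major seventh: G–B–D–F#. In first inversion the third is bass, giving B, D, F#, G from the bottom.

B, D, F#, G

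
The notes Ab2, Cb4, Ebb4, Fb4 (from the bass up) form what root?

Ab, Cb, Ebb, Fb are the tones of an Fb dominant seventh chord (Fb–Ab–Cb–Ebb), making Fb the root.

Fb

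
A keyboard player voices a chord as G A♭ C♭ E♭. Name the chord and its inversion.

The pitch classes G, Ab, Cb, Eb arrange in thirds as Ab–Cb–Eb–G: an Ab minor-major seventh chord.
G is the seventh of Ab minor-major seventh; seventh in the bass means third inversion (figured bass 4/2).

Ab minor-major seventh, third inversion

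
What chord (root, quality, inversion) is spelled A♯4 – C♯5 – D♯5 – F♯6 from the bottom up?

D# minor seventh, second inversion

Reducing to letter names: A#, C#, D#, F#. These stack in thirds as D#–F#–A#–C# — a D# minor seventh chord.
With the fifth (A#) in the bass, the chord is in second inversion (figured bass 4/3).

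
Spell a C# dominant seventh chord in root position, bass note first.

C#, E#, G#, B

Spelling C# dominant seventh: C#–E#–G#–B. In root position the root is bass, giving C#, E#, G#, B from the bottom.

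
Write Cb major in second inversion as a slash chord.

Cb/Gb

Second inversion of Cb major has the fifth (Gb) in the bass. As a slash chord: Cb/Gb.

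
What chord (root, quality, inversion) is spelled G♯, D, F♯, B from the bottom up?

The pitch classes G#, D, F#, B arrange in thirds as G#–B–D–F#: a G# half-diminished seventh chord.
With the root (G#) in the bass, the chord is in root position (figured bass 7).

G# half-diminished seventh, root position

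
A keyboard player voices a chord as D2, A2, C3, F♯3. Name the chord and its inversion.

D dominant seventh, root position

The distinct note names are D, A, C, F#. Stacked in thirds they read D–F#–A–C, which is a dominant seventh chord on D.
The lowest note is D, the root of the chord, so this is root position (figured bass 7).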